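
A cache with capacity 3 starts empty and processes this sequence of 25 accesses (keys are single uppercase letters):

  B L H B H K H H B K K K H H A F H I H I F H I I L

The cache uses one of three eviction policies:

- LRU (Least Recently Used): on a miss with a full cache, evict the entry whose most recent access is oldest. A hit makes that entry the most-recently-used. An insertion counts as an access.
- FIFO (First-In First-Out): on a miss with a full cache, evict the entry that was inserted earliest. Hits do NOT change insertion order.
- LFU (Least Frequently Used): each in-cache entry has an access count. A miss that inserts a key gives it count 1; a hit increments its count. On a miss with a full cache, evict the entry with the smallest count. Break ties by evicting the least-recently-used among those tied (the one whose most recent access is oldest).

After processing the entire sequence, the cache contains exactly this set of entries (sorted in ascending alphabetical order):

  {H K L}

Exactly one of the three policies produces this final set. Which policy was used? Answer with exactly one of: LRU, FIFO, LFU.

Simulating under each policy and comparing final sets:
  LRU: final set = {H I L} -> differs
  FIFO: final set = {H I L} -> differs
  LFU: final set = {H K L} -> MATCHES target
Only LFU produces the target set.

Answer: LFU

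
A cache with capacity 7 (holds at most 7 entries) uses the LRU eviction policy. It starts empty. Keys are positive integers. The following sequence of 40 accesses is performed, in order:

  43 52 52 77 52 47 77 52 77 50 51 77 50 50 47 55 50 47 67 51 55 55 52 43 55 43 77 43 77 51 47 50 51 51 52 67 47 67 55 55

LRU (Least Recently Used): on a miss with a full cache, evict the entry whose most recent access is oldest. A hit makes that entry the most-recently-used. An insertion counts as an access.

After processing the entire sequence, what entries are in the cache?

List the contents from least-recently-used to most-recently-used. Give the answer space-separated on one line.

Answer: 77 50 51 52 47 67 55

Derivation:
LRU simulation (capacity=7):
  1. access 43: MISS. Cache (LRU->MRU): [43]
  2. access 52: MISS. Cache (LRU->MRU): [43 52]
  3. access 52: HIT. Cache (LRU->MRU): [43 52]
  4. access 77: MISS. Cache (LRU->MRU): [43 52 77]
  5. access 52: HIT. Cache (LRU->MRU): [43 77 52]
  6. access 47: MISS. Cache (LRU->MRU): [43 77 52 47]
  7. access 77: HIT. Cache (LRU->MRU): [43 52 47 77]
  8. access 52: HIT. Cache (LRU->MRU): [43 47 77 52]
  9. access 77: HIT. Cache (LRU->MRU): [43 47 52 77]
  10. access 50: MISS. Cache (LRU->MRU): [43 47 52 77 50]
  11. access 51: MISS. Cache (LRU->MRU): [43 47 52 77 50 51]
  12. access 77: HIT. Cache (LRU->MRU): [43 47 52 50 51 77]
  13. access 50: HIT. Cache (LRU->MRU): [43 47 52 51 77 50]
  14. access 50: HIT. Cache (LRU->MRU): [43 47 52 51 77 50]
  15. access 47: HIT. Cache (LRU->MRU): [43 52 51 77 50 47]
  16. access 55: MISS. Cache (LRU->MRU): [43 52 51 77 50 47 55]
  17. access 50: HIT. Cache (LRU->MRU): [43 52 51 77 47 55 50]
  18. access 47: HIT. Cache (LRU->MRU): [43 52 51 77 55 50 47]
  19. access 67: MISS, evict 43. Cache (LRU->MRU): [52 51 77 55 50 47 67]
  20. access 51: HIT. Cache (LRU->MRU): [52 77 55 50 47 67 51]
  21. access 55: HIT. Cache (LRU->MRU): [52 77 50 47 67 51 55]
  22. access 55: HIT. Cache (LRU->MRU): [52 77 50 47 67 51 55]
  23. access 52: HIT. Cache (LRU->MRU): [77 50 47 67 51 55 52]
  24. access 43: MISS, evict 77. Cache (LRU->MRU): [50 47 67 51 55 52 43]
  25. access 55: HIT. Cache (LRU->MRU): [50 47 67 51 52 43 55]
  26. access 43: HIT. Cache (LRU->MRU): [50 47 67 51 52 55 43]
  27. access 77: MISS, evict 50. Cache (LRU->MRU): [47 67 51 52 55 43 77]
  28. access 43: HIT. Cache (LRU->MRU): [47 67 51 52 55 77 43]
  29. access 77: HIT. Cache (LRU->MRU): [47 67 51 52 55 43 77]
  30. access 51: HIT. Cache (LRU->MRU): [47 67 52 55 43 77 51]
  31. access 47: HIT. Cache (LRU->MRU): [67 52 55 43 77 51 47]
  32. access 50: MISS, evict 67. Cache (LRU->MRU): [52 55 43 77 51 47 50]
  33. access 51: HIT. Cache (LRU->MRU): [52 55 43 77 47 50 51]
  34. access 51: HIT. Cache (LRU->MRU): [52 55 43 77 47 50 51]
  35. access 52: HIT. Cache (LRU->MRU): [55 43 77 47 50 51 52]
  36. access 67: MISS, evict 55. Cache (LRU->MRU): [43 77 47 50 51 52 67]
  37. access 47: HIT. Cache (LRU->MRU): [43 77 50 51 52 67 47]
  38. access 67: HIT. Cache (LRU->MRU): [43 77 50 51 52 47 67]
  39. access 55: MISS, evict 43. Cache (LRU->MRU): [77 50 51 52 47 67 55]
  40. access 55: HIT. Cache (LRU->MRU): [77 50 51 52 47 67 55]
Total: 27 hits, 13 misses, 6 evictions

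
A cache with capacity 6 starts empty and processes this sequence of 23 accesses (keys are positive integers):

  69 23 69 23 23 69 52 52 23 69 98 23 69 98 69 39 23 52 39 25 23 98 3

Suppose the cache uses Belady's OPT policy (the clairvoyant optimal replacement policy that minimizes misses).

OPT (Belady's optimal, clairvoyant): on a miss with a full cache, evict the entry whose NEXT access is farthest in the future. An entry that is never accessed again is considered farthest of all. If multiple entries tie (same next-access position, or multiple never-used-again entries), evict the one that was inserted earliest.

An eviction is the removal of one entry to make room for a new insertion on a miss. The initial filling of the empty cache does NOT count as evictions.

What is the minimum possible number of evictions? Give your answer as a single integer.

OPT (Belady) simulation (capacity=6):
  1. access 69: MISS. Cache: [69]
  2. access 23: MISS. Cache: [69 23]
  3. access 69: HIT. Next use of 69: step 6. Cache: [69 23]
  4. access 23: HIT. Next use of 23: step 5. Cache: [69 23]
  5. access 23: HIT. Next use of 23: step 9. Cache: [69 23]
  6. access 69: HIT. Next use of 69: step 10. Cache: [69 23]
  7. access 52: MISS. Cache: [69 23 52]
  8. access 52: HIT. Next use of 52: step 18. Cache: [69 23 52]
  9. access 23: HIT. Next use of 23: step 12. Cache: [69 23 52]
  10. access 69: HIT. Next use of 69: step 13. Cache: [69 23 52]
  11. access 98: MISS. Cache: [69 23 52 98]
  12. access 23: HIT. Next use of 23: step 17. Cache: [69 23 52 98]
  13. access 69: HIT. Next use of 69: step 15. Cache: [69 23 52 98]
  14. access 98: HIT. Next use of 98: step 22. Cache: [69 23 52 98]
  15. access 69: HIT. Next use of 69: never. Cache: [69 23 52 98]
  16. access 39: MISS. Cache: [69 23 52 98 39]
  17. access 23: HIT. Next use of 23: step 21. Cache: [69 23 52 98 39]
  18. access 52: HIT. Next use of 52: never. Cache: [69 23 52 98 39]
  19. access 39: HIT. Next use of 39: never. Cache: [69 23 52 98 39]
  20. access 25: MISS. Cache: [69 23 52 98 39 25]
  21. access 23: HIT. Next use of 23: never. Cache: [69 23 52 98 39 25]
  22. access 98: HIT. Next use of 98: never. Cache: [69 23 52 98 39 25]
  23. access 3: MISS, evict 69 (next use: never). Cache: [23 52 98 39 25 3]
Total: 16 hits, 7 misses, 1 evictions

Answer: 1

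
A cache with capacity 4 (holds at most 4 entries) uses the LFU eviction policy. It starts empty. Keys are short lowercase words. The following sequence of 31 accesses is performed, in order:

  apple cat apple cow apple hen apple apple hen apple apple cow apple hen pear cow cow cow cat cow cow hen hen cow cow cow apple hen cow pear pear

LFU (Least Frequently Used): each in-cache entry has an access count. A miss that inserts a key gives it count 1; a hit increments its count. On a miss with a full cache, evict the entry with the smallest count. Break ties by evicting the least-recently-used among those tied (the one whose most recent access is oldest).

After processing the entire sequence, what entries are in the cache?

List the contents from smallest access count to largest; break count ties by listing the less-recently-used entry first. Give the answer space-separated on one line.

LFU simulation (capacity=4):
  1. access apple: MISS. Cache: [apple(c=1)]
  2. access cat: MISS. Cache: [apple(c=1) cat(c=1)]
  3. access apple: HIT, count now 2. Cache: [cat(c=1) apple(c=2)]
  4. access cow: MISS. Cache: [cat(c=1) cow(c=1) apple(c=2)]
  5. access apple: HIT, count now 3. Cache: [cat(c=1) cow(c=1) apple(c=3)]
  6. access hen: MISS. Cache: [cat(c=1) cow(c=1) hen(c=1) apple(c=3)]
  7. access apple: HIT, count now 4. Cache: [cat(c=1) cow(c=1) hen(c=1) apple(c=4)]
  8. access apple: HIT, count now 5. Cache: [cat(c=1) cow(c=1) hen(c=1) apple(c=5)]
  9. access hen: HIT, count now 2. Cache: [cat(c=1) cow(c=1) hen(c=2) apple(c=5)]
  10. access apple: HIT, count now 6. Cache: [cat(c=1) cow(c=1) hen(c=2) apple(c=6)]
  11. access apple: HIT, count now 7. Cache: [cat(c=1) cow(c=1) hen(c=2) apple(c=7)]
  12. access cow: HIT, count now 2. Cache: [cat(c=1) hen(c=2) cow(c=2) apple(c=7)]
  13. access apple: HIT, count now 8. Cache: [cat(c=1) hen(c=2) cow(c=2) apple(c=8)]
  14. access hen: HIT, count now 3. Cache: [cat(c=1) cow(c=2) hen(c=3) apple(c=8)]
  15. access pear: MISS, evict cat(c=1). Cache: [pear(c=1) cow(c=2) hen(c=3) apple(c=8)]
  16. access cow: HIT, count now 3. Cache: [pear(c=1) hen(c=3) cow(c=3) apple(c=8)]
  17. access cow: HIT, count now 4. Cache: [pear(c=1) hen(c=3) cow(c=4) apple(c=8)]
  18. access cow: HIT, count now 5. Cache: [pear(c=1) hen(c=3) cow(c=5) apple(c=8)]
  19. access cat: MISS, evict pear(c=1). Cache: [cat(c=1) hen(c=3) cow(c=5) apple(c=8)]
  20. access cow: HIT, count now 6. Cache: [cat(c=1) hen(c=3) cow(c=6) apple(c=8)]
  21. access cow: HIT, count now 7. Cache: [cat(c=1) hen(c=3) cow(c=7) apple(c=8)]
  22. access hen: HIT, count now 4. Cache: [cat(c=1) hen(c=4) cow(c=7) apple(c=8)]
  23. access hen: HIT, count now 5. Cache: [cat(c=1) hen(c=5) cow(c=7) apple(c=8)]
  24. access cow: HIT, count now 8. Cache: [cat(c=1) hen(c=5) apple(c=8) cow(c=8)]
  25. access cow: HIT, count now 9. Cache: [cat(c=1) hen(c=5) apple(c=8) cow(c=9)]
  26. access cow: HIT, count now 10. Cache: [cat(c=1) hen(c=5) apple(c=8) cow(c=10)]
  27. access apple: HIT, count now 9. Cache: [cat(c=1) hen(c=5) apple(c=9) cow(c=10)]
  28. access hen: HIT, count now 6. Cache: [cat(c=1) hen(c=6) apple(c=9) cow(c=10)]
  29. access cow: HIT, count now 11. Cache: [cat(c=1) hen(c=6) apple(c=9) cow(c=11)]
  30. access pear: MISS, evict cat(c=1). Cache: [pear(c=1) hen(c=6) apple(c=9) cow(c=11)]
  31. access pear: HIT, count now 2. Cache: [pear(c=2) hen(c=6) apple(c=9) cow(c=11)]
Total: 24 hits, 7 misses, 3 evictions

Answer: pear hen apple cow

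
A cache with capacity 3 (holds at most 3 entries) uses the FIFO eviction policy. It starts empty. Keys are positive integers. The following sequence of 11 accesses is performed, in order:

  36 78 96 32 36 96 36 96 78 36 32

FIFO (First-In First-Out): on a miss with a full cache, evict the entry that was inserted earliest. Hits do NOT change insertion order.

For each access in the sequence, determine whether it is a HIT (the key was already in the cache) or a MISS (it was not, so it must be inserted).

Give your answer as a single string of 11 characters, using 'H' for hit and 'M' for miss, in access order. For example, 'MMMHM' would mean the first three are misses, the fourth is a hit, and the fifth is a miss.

Answer: MMMMMHHHMHH

Derivation:
FIFO simulation (capacity=3):
  1. access 36: MISS. Cache (old->new): [36]
  2. access 78: MISS. Cache (old->new): [36 78]
  3. access 96: MISS. Cache (old->new): [36 78 96]
  4. access 32: MISS, evict 36. Cache (old->new): [78 96 32]
  5. access 36: MISS, evict 78. Cache (old->new): [96 32 36]
  6. access 96: HIT. Cache (old->new): [96 32 36]
  7. access 36: HIT. Cache (old->new): [96 32 36]
  8. access 96: HIT. Cache (old->new): [96 32 36]
  9. access 78: MISS, evict 96. Cache (old->new): [32 36 78]
  10. access 36: HIT. Cache (old->new): [32 36 78]
  11. access 32: HIT. Cache (old->new): [32 36 78]
Total: 5 hits, 6 misses, 3 evictions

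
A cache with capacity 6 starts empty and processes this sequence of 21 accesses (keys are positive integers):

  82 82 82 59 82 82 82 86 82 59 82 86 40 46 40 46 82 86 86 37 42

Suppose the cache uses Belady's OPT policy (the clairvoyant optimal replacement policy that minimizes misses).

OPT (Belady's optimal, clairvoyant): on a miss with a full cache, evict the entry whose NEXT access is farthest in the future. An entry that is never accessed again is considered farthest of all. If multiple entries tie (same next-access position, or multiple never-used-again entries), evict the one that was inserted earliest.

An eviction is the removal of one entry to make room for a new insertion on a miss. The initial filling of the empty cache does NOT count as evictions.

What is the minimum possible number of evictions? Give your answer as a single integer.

OPT (Belady) simulation (capacity=6):
  1. access 82: MISS. Cache: [82]
  2. access 82: HIT. Next use of 82: step 3. Cache: [82]
  3. access 82: HIT. Next use of 82: step 5. Cache: [82]
  4. access 59: MISS. Cache: [82 59]
  5. access 82: HIT. Next use of 82: step 6. Cache: [82 59]
  6. access 82: HIT. Next use of 82: step 7. Cache: [82 59]
  7. access 82: HIT. Next use of 82: step 9. Cache: [82 59]
  8. access 86: MISS. Cache: [82 59 86]
  9. access 82: HIT. Next use of 82: step 11. Cache: [82 59 86]
  10. access 59: HIT. Next use of 59: never. Cache: [82 59 86]
  11. access 82: HIT. Next use of 82: step 17. Cache: [82 59 86]
  12. access 86: HIT. Next use of 86: step 18. Cache: [82 59 86]
  13. access 40: MISS. Cache: [82 59 86 40]
  14. access 46: MISS. Cache: [82 59 86 40 46]
  15. access 40: HIT. Next use of 40: never. Cache: [82 59 86 40 46]
  16. access 46: HIT. Next use of 46: never. Cache: [82 59 86 40 46]
  17. access 82: HIT. Next use of 82: never. Cache: [82 59 86 40 46]
  18. access 86: HIT. Next use of 86: step 19. Cache: [82 59 86 40 46]
  19. access 86: HIT. Next use of 86: never. Cache: [82 59 86 40 46]
  20. access 37: MISS. Cache: [82 59 86 40 46 37]
  21. access 42: MISS, evict 82 (next use: never). Cache: [59 86 40 46 37 42]
Total: 14 hits, 7 misses, 1 evictions

Answer: 1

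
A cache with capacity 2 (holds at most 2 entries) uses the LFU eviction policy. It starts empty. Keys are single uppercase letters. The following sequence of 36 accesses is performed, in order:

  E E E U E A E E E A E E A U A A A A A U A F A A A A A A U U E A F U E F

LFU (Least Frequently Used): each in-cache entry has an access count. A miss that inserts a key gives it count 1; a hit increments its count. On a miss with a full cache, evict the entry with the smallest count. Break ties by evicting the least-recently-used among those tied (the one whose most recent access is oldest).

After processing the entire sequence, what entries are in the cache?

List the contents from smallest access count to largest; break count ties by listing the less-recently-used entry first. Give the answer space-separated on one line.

Answer: F E

Derivation:
LFU simulation (capacity=2):
  1. access E: MISS. Cache: [E(c=1)]
  2. access E: HIT, count now 2. Cache: [E(c=2)]
  3. access E: HIT, count now 3. Cache: [E(c=3)]
  4. access U: MISS. Cache: [U(c=1) E(c=3)]
  5. access E: HIT, count now 4. Cache: [U(c=1) E(c=4)]
  6. access A: MISS, evict U(c=1). Cache: [A(c=1) E(c=4)]
  7. access E: HIT, count now 5. Cache: [A(c=1) E(c=5)]
  8. access E: HIT, count now 6. Cache: [A(c=1) E(c=6)]
  9. access E: HIT, count now 7. Cache: [A(c=1) E(c=7)]
  10. access A: HIT, count now 2. Cache: [A(c=2) E(c=7)]
  11. access E: HIT, count now 8. Cache: [A(c=2) E(c=8)]
  12. access E: HIT, count now 9. Cache: [A(c=2) E(c=9)]
  13. access A: HIT, count now 3. Cache: [A(c=3) E(c=9)]
  14. access U: MISS, evict A(c=3). Cache: [U(c=1) E(c=9)]
  15. access A: MISS, evict U(c=1). Cache: [A(c=1) E(c=9)]
  16. access A: HIT, count now 2. Cache: [A(c=2) E(c=9)]
  17. access A: HIT, count now 3. Cache: [A(c=3) E(c=9)]
  18. access A: HIT, count now 4. Cache: [A(c=4) E(c=9)]
  19. access A: HIT, count now 5. Cache: [A(c=5) E(c=9)]
  20. access U: MISS, evict A(c=5). Cache: [U(c=1) E(c=9)]
  21. access A: MISS, evict U(c=1). Cache: [A(c=1) E(c=9)]
  22. access F: MISS, evict A(c=1). Cache: [F(c=1) E(c=9)]
  23. access A: MISS, evict F(c=1). Cache: [A(c=1) E(c=9)]
  24. access A: HIT, count now 2. Cache: [A(c=2) E(c=9)]
  25. access A: HIT, count now 3. Cache: [A(c=3) E(c=9)]
  26. access A: HIT, count now 4. Cache: [A(c=4) E(c=9)]
  27. access A: HIT, count now 5. Cache: [A(c=5) E(c=9)]
  28. access A: HIT, count now 6. Cache: [A(c=6) E(c=9)]
  29. access U: MISS, evict A(c=6). Cache: [U(c=1) E(c=9)]
  30. access U: HIT, count now 2. Cache: [U(c=2) E(c=9)]
  31. access E: HIT, count now 10. Cache: [U(c=2) E(c=10)]
  32. access A: MISS, evict U(c=2). Cache: [A(c=1) E(c=10)]
  33. access F: MISS, evict A(c=1). Cache: [F(c=1) E(c=10)]
  34. access U: MISS, evict F(c=1). Cache: [U(c=1) E(c=10)]
  35. access E: HIT, count now 11. Cache: [U(c=1) E(c=11)]
  36. access F: MISS, evict U(c=1). Cache: [F(c=1) E(c=11)]
Total: 22 hits, 14 misses, 12 evictions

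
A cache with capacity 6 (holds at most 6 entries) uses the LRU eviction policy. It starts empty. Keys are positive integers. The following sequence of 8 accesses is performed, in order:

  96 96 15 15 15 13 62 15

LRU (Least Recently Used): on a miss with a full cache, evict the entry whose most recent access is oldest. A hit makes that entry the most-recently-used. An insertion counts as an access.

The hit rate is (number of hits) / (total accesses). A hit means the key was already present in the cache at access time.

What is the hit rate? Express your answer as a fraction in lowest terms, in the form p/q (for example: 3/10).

LRU simulation (capacity=6):
  1. access 96: MISS. Cache (LRU->MRU): [96]
  2. access 96: HIT. Cache (LRU->MRU): [96]
  3. access 15: MISS. Cache (LRU->MRU): [96 15]
  4. access 15: HIT. Cache (LRU->MRU): [96 15]
  5. access 15: HIT. Cache (LRU->MRU): [96 15]
  6. access 13: MISS. Cache (LRU->MRU): [96 15 13]
  7. access 62: MISS. Cache (LRU->MRU): [96 15 13 62]
  8. access 15: HIT. Cache (LRU->MRU): [96 13 62 15]
Total: 4 hits, 4 misses, 0 evictions

Hit rate = 4/8 = 1/2

Answer: 1/2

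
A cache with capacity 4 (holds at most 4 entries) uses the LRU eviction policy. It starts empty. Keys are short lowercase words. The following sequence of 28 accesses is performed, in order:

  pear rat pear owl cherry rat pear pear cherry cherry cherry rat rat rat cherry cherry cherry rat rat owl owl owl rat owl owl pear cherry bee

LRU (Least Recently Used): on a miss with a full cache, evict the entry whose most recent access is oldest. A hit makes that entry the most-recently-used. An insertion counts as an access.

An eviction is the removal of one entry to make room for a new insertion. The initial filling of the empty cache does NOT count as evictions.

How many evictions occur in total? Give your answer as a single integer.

LRU simulation (capacity=4):
  1. access pear: MISS. Cache (LRU->MRU): [pear]
  2. access rat: MISS. Cache (LRU->MRU): [pear rat]
  3. access pear: HIT. Cache (LRU->MRU): [rat pear]
  4. access owl: MISS. Cache (LRU->MRU): [rat pear owl]
  5. access cherry: MISS. Cache (LRU->MRU): [rat pear owl cherry]
  6. access rat: HIT. Cache (LRU->MRU): [pear owl cherry rat]
  7. access pear: HIT. Cache (LRU->MRU): [owl cherry rat pear]
  8. access pear: HIT. Cache (LRU->MRU): [owl cherry rat pear]
  9. access cherry: HIT. Cache (LRU->MRU): [owl rat pear cherry]
  10. access cherry: HIT. Cache (LRU->MRU): [owl rat pear cherry]
  11. access cherry: HIT. Cache (LRU->MRU): [owl rat pear cherry]
  12. access rat: HIT. Cache (LRU->MRU): [owl pear cherry rat]
  13. access rat: HIT. Cache (LRU->MRU): [owl pear cherry rat]
  14. access rat: HIT. Cache (LRU->MRU): [owl pear cherry rat]
  15. access cherry: HIT. Cache (LRU->MRU): [owl pear rat cherry]
  16. access cherry: HIT. Cache (LRU->MRU): [owl pear rat cherry]
  17. access cherry: HIT. Cache (LRU->MRU): [owl pear rat cherry]
  18. access rat: HIT. Cache (LRU->MRU): [owl pear cherry rat]
  19. access rat: HIT. Cache (LRU->MRU): [owl pear cherry rat]
  20. access owl: HIT. Cache (LRU->MRU): [pear cherry rat owl]
  21. access owl: HIT. Cache (LRU->MRU): [pear cherry rat owl]
  22. access owl: HIT. Cache (LRU->MRU): [pear cherry rat owl]
  23. access rat: HIT. Cache (LRU->MRU): [pear cherry owl rat]
  24. access owl: HIT. Cache (LRU->MRU): [pear cherry rat owl]
  25. access owl: HIT. Cache (LRU->MRU): [pear cherry rat owl]
  26. access pear: HIT. Cache (LRU->MRU): [cherry rat owl pear]
  27. access cherry: HIT. Cache (LRU->MRU): [rat owl pear cherry]
  28. access bee: MISS, evict rat. Cache (LRU->MRU): [owl pear cherry bee]
Total: 23 hits, 5 misses, 1 evictions

Answer: 1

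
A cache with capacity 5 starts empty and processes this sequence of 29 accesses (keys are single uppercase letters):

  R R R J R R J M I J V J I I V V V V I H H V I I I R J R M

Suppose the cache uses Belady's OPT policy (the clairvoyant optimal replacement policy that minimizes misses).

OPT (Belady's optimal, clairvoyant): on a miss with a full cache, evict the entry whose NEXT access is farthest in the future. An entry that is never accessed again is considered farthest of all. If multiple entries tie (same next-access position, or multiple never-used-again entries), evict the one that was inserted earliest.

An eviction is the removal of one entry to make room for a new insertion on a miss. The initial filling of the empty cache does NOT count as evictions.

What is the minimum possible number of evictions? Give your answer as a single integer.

OPT (Belady) simulation (capacity=5):
  1. access R: MISS. Cache: [R]
  2. access R: HIT. Next use of R: step 3. Cache: [R]
  3. access R: HIT. Next use of R: step 5. Cache: [R]
  4. access J: MISS. Cache: [R J]
  5. access R: HIT. Next use of R: step 6. Cache: [R J]
  6. access R: HIT. Next use of R: step 26. Cache: [R J]
  7. access J: HIT. Next use of J: step 10. Cache: [R J]
  8. access M: MISS. Cache: [R J M]
  9. access I: MISS. Cache: [R J M I]
  10. access J: HIT. Next use of J: step 12. Cache: [R J M I]
  11. access V: MISS. Cache: [R J M I V]
  12. access J: HIT. Next use of J: step 27. Cache: [R J M I V]
  13. access I: HIT. Next use of I: step 14. Cache: [R J M I V]
  14. access I: HIT. Next use of I: step 19. Cache: [R J M I V]
  15. access V: HIT. Next use of V: step 16. Cache: [R J M I V]
  16. access V: HIT. Next use of V: step 17. Cache: [R J M I V]
  17. access V: HIT. Next use of V: step 18. Cache: [R J M I V]
  18. access V: HIT. Next use of V: step 22. Cache: [R J M I V]
  19. access I: HIT. Next use of I: step 23. Cache: [R J M I V]
  20. access H: MISS, evict M (next use: step 29). Cache: [R J I V H]
  21. access H: HIT. Next use of H: never. Cache: [R J I V H]
  22. access V: HIT. Next use of V: never. Cache: [R J I V H]
  23. access I: HIT. Next use of I: step 24. Cache: [R J I V H]
  24. access I: HIT. Next use of I: step 25. Cache: [R J I V H]
  25. access I: HIT. Next use of I: never. Cache: [R J I V H]
  26. access R: HIT. Next use of R: step 28. Cache: [R J I V H]
  27. access J: HIT. Next use of J: never. Cache: [R J I V H]
  28. access R: HIT. Next use of R: never. Cache: [R J I V H]
  29. access M: MISS, evict R (next use: never). Cache: [J I V H M]
Total: 22 hits, 7 misses, 2 evictions

Answer: 2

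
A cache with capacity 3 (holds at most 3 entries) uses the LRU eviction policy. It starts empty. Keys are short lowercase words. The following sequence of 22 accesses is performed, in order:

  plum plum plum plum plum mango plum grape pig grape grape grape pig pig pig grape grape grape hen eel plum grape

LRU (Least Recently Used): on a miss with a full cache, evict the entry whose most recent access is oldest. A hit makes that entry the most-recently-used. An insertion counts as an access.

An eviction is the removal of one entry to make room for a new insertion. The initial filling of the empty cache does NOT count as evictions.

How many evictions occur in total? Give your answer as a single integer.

Answer: 5

Derivation:
LRU simulation (capacity=3):
  1. access plum: MISS. Cache (LRU->MRU): [plum]
  2. access plum: HIT. Cache (LRU->MRU): [plum]
  3. access plum: HIT. Cache (LRU->MRU): [plum]
  4. access plum: HIT. Cache (LRU->MRU): [plum]
  5. access plum: HIT. Cache (LRU->MRU): [plum]
  6. access mango: MISS. Cache (LRU->MRU): [plum mango]
  7. access plum: HIT. Cache (LRU->MRU): [mango plum]
  8. access grape: MISS. Cache (LRU->MRU): [mango plum grape]
  9. access pig: MISS, evict mango. Cache (LRU->MRU): [plum grape pig]
  10. access grape: HIT. Cache (LRU->MRU): [plum pig grape]
  11. access grape: HIT. Cache (LRU->MRU): [plum pig grape]
  12. access grape: HIT. Cache (LRU->MRU): [plum pig grape]
  13. access pig: HIT. Cache (LRU->MRU): [plum grape pig]
  14. access pig: HIT. Cache (LRU->MRU): [plum grape pig]
  15. access pig: HIT. Cache (LRU->MRU): [plum grape pig]
  16. access grape: HIT. Cache (LRU->MRU): [plum pig grape]
  17. access grape: HIT. Cache (LRU->MRU): [plum pig grape]
  18. access grape: HIT. Cache (LRU->MRU): [plum pig grape]
  19. access hen: MISS, evict plum. Cache (LRU->MRU): [pig grape hen]
  20. access eel: MISS, evict pig. Cache (LRU->MRU): [grape hen eel]
  21. access plum: MISS, evict grape. Cache (LRU->MRU): [hen eel plum]
  22. access grape: MISS, evict hen. Cache (LRU->MRU): [eel plum grape]
Total: 14 hits, 8 misses, 5 evictions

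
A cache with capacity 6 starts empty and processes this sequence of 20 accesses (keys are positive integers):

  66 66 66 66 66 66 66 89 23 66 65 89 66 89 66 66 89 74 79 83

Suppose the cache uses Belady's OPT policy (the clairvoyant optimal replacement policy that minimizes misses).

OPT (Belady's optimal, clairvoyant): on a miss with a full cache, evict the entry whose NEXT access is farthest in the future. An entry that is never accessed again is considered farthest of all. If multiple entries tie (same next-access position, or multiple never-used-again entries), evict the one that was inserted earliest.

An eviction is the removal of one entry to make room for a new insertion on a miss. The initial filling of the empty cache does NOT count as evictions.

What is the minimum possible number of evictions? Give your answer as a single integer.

Answer: 1

Derivation:
OPT (Belady) simulation (capacity=6):
  1. access 66: MISS. Cache: [66]
  2. access 66: HIT. Next use of 66: step 3. Cache: [66]
  3. access 66: HIT. Next use of 66: step 4. Cache: [66]
  4. access 66: HIT. Next use of 66: step 5. Cache: [66]
  5. access 66: HIT. Next use of 66: step 6. Cache: [66]
  6. access 66: HIT. Next use of 66: step 7. Cache: [66]
  7. access 66: HIT. Next use of 66: step 10. Cache: [66]
  8. access 89: MISS. Cache: [66 89]
  9. access 23: MISS. Cache: [66 89 23]
  10. access 66: HIT. Next use of 66: step 13. Cache: [66 89 23]
  11. access 65: MISS. Cache: [66 89 23 65]
  12. access 89: HIT. Next use of 89: step 14. Cache: [66 89 23 65]
  13. access 66: HIT. Next use of 66: step 15. Cache: [66 89 23 65]
  14. access 89: HIT. Next use of 89: step 17. Cache: [66 89 23 65]
  15. access 66: HIT. Next use of 66: step 16. Cache: [66 89 23 65]
  16. access 66: HIT. Next use of 66: never. Cache: [66 89 23 65]
  17. access 89: HIT. Next use of 89: never. Cache: [66 89 23 65]
  18. access 74: MISS. Cache: [66 89 23 65 74]
  19. access 79: MISS. Cache: [66 89 23 65 74 79]
  20. access 83: MISS, evict 66 (next use: never). Cache: [89 23 65 74 79 83]
Total: 13 hits, 7 misses, 1 evictions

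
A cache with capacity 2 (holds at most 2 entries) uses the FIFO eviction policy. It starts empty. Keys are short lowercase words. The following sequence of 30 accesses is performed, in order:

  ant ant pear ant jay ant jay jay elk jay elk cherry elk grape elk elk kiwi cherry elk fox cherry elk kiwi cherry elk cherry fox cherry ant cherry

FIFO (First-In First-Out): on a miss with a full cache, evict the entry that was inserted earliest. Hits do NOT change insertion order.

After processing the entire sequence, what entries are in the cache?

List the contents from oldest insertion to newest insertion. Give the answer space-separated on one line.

Answer: cherry ant

Derivation:
FIFO simulation (capacity=2):
  1. access ant: MISS. Cache (old->new): [ant]
  2. access ant: HIT. Cache (old->new): [ant]
  3. access pear: MISS. Cache (old->new): [ant pear]
  4. access ant: HIT. Cache (old->new): [ant pear]
  5. access jay: MISS, evict ant. Cache (old->new): [pear jay]
  6. access ant: MISS, evict pear. Cache (old->new): [jay ant]
  7. access jay: HIT. Cache (old->new): [jay ant]
  8. access jay: HIT. Cache (old->new): [jay ant]
  9. access elk: MISS, evict jay. Cache (old->new): [ant elk]
  10. access jay: MISS, evict ant. Cache (old->new): [elk jay]
  11. access elk: HIT. Cache (old->new): [elk jay]
  12. access cherry: MISS, evict elk. Cache (old->new): [jay cherry]
  13. access elk: MISS, evict jay. Cache (old->new): [cherry elk]
  14. access grape: MISS, evict cherry. Cache (old->new): [elk grape]
  15. access elk: HIT. Cache (old->new): [elk grape]
  16. access elk: HIT. Cache (old->new): [elk grape]
  17. access kiwi: MISS, evict elk. Cache (old->new): [grape kiwi]
  18. access cherry: MISS, evict grape. Cache (old->new): [kiwi cherry]
  19. access elk: MISS, evict kiwi. Cache (old->new): [cherry elk]
  20. access fox: MISS, evict cherry. Cache (old->new): [elk fox]
  21. access cherry: MISS, evict elk. Cache (old->new): [fox cherry]
  22. access elk: MISS, evict fox. Cache (old->new): [cherry elk]
  23. access kiwi: MISS, evict cherry. Cache (old->new): [elk kiwi]
  24. access cherry: MISS, evict elk. Cache (old->new): [kiwi cherry]
  25. access elk: MISS, evict kiwi. Cache (old->new): [cherry elk]
  26. access cherry: HIT. Cache (old->new): [cherry elk]
  27. access fox: MISS, evict cherry. Cache (old->new): [elk fox]
  28. access cherry: MISS, evict elk. Cache (old->new): [fox cherry]
  29. access ant: MISS, evict fox. Cache (old->new): [cherry ant]
  30. access cherry: HIT. Cache (old->new): [cherry ant]
Total: 9 hits, 21 misses, 19 evictions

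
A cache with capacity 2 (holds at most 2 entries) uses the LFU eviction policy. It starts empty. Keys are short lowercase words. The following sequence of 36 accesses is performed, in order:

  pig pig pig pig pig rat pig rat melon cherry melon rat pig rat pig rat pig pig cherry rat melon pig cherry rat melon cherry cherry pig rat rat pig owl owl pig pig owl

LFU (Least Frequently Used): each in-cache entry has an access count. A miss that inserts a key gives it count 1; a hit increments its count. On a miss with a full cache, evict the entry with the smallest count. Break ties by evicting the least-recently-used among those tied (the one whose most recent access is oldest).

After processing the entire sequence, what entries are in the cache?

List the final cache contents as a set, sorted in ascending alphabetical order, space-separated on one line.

LFU simulation (capacity=2):
  1. access pig: MISS. Cache: [pig(c=1)]
  2. access pig: HIT, count now 2. Cache: [pig(c=2)]
  3. access pig: HIT, count now 3. Cache: [pig(c=3)]
  4. access pig: HIT, count now 4. Cache: [pig(c=4)]
  5. access pig: HIT, count now 5. Cache: [pig(c=5)]
  6. access rat: MISS. Cache: [rat(c=1) pig(c=5)]
  7. access pig: HIT, count now 6. Cache: [rat(c=1) pig(c=6)]
  8. access rat: HIT, count now 2. Cache: [rat(c=2) pig(c=6)]
  9. access melon: MISS, evict rat(c=2). Cache: [melon(c=1) pig(c=6)]
  10. access cherry: MISS, evict melon(c=1). Cache: [cherry(c=1) pig(c=6)]
  11. access melon: MISS, evict cherry(c=1). Cache: [melon(c=1) pig(c=6)]
  12. access rat: MISS, evict melon(c=1). Cache: [rat(c=1) pig(c=6)]
  13. access pig: HIT, count now 7. Cache: [rat(c=1) pig(c=7)]
  14. access rat: HIT, count now 2. Cache: [rat(c=2) pig(c=7)]
  15. access pig: HIT, count now 8. Cache: [rat(c=2) pig(c=8)]
  16. access rat: HIT, count now 3. Cache: [rat(c=3) pig(c=8)]
  17. access pig: HIT, count now 9. Cache: [rat(c=3) pig(c=9)]
  18. access pig: HIT, count now 10. Cache: [rat(c=3) pig(c=10)]
  19. access cherry: MISS, evict rat(c=3). Cache: [cherry(c=1) pig(c=10)]
  20. access rat: MISS, evict cherry(c=1). Cache: [rat(c=1) pig(c=10)]
  21. access melon: MISS, evict rat(c=1). Cache: [melon(c=1) pig(c=10)]
  22. access pig: HIT, count now 11. Cache: [melon(c=1) pig(c=11)]
  23. access cherry: MISS, evict melon(c=1). Cache: [cherry(c=1) pig(c=11)]
  24. access rat: MISS, evict cherry(c=1). Cache: [rat(c=1) pig(c=11)]
  25. access melon: MISS, evict rat(c=1). Cache: [melon(c=1) pig(c=11)]
  26. access cherry: MISS, evict melon(c=1). Cache: [cherry(c=1) pig(c=11)]
  27. access cherry: HIT, count now 2. Cache: [cherry(c=2) pig(c=11)]
  28. access pig: HIT, count now 12. Cache: [cherry(c=2) pig(c=12)]
  29. access rat: MISS, evict cherry(c=2). Cache: [rat(c=1) pig(c=12)]
  30. access rat: HIT, count now 2. Cache: [rat(c=2) pig(c=12)]
  31. access pig: HIT, count now 13. Cache: [rat(c=2) pig(c=13)]
  32. access owl: MISS, evict rat(c=2). Cache: [owl(c=1) pig(c=13)]
  33. access owl: HIT, count now 2. Cache: [owl(c=2) pig(c=13)]
  34. access pig: HIT, count now 14. Cache: [owl(c=2) pig(c=14)]
  35. access pig: HIT, count now 15. Cache: [owl(c=2) pig(c=15)]
  36. access owl: HIT, count now 3. Cache: [owl(c=3) pig(c=15)]
Total: 21 hits, 15 misses, 13 evictions

Answer: owl pig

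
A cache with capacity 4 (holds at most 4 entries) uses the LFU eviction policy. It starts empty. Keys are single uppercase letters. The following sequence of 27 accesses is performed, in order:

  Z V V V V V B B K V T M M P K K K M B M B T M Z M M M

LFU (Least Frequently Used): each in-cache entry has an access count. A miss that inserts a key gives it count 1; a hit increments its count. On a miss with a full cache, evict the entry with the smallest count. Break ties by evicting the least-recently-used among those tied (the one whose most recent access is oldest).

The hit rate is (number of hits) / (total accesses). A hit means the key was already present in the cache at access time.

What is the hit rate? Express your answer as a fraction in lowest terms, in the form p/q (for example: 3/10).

Answer: 17/27

Derivation:
LFU simulation (capacity=4):
  1. access Z: MISS. Cache: [Z(c=1)]
  2. access V: MISS. Cache: [Z(c=1) V(c=1)]
  3. access V: HIT, count now 2. Cache: [Z(c=1) V(c=2)]
  4. access V: HIT, count now 3. Cache: [Z(c=1) V(c=3)]
  5. access V: HIT, count now 4. Cache: [Z(c=1) V(c=4)]
  6. access V: HIT, count now 5. Cache: [Z(c=1) V(c=5)]
  7. access B: MISS. Cache: [Z(c=1) B(c=1) V(c=5)]
  8. access B: HIT, count now 2. Cache: [Z(c=1) B(c=2) V(c=5)]
  9. access K: MISS. Cache: [Z(c=1) K(c=1) B(c=2) V(c=5)]
  10. access V: HIT, count now 6. Cache: [Z(c=1) K(c=1) B(c=2) V(c=6)]
  11. access T: MISS, evict Z(c=1). Cache: [K(c=1) T(c=1) B(c=2) V(c=6)]
  12. access M: MISS, evict K(c=1). Cache: [T(c=1) M(c=1) B(c=2) V(c=6)]
  13. access M: HIT, count now 2. Cache: [T(c=1) B(c=2) M(c=2) V(c=6)]
  14. access P: MISS, evict T(c=1). Cache: [P(c=1) B(c=2) M(c=2) V(c=6)]
  15. access K: MISS, evict P(c=1). Cache: [K(c=1) B(c=2) M(c=2) V(c=6)]
  16. access K: HIT, count now 2. Cache: [B(c=2) M(c=2) K(c=2) V(c=6)]
  17. access K: HIT, count now 3. Cache: [B(c=2) M(c=2) K(c=3) V(c=6)]
  18. access M: HIT, count now 3. Cache: [B(c=2) K(c=3) M(c=3) V(c=6)]
  19. access B: HIT, count now 3. Cache: [K(c=3) M(c=3) B(c=3) V(c=6)]
  20. access M: HIT, count now 4. Cache: [K(c=3) B(c=3) M(c=4) V(c=6)]
  21. access B: HIT, count now 4. Cache: [K(c=3) M(c=4) B(c=4) V(c=6)]
  22. access T: MISS, evict K(c=3). Cache: [T(c=1) M(c=4) B(c=4) V(c=6)]
  23. access M: HIT, count now 5. Cache: [T(c=1) B(c=4) M(c=5) V(c=6)]
  24. access Z: MISS, evict T(c=1). Cache: [Z(c=1) B(c=4) M(c=5) V(c=6)]
  25. access M: HIT, count now 6. Cache: [Z(c=1) B(c=4) V(c=6) M(c=6)]
  26. access M: HIT, count now 7. Cache: [Z(c=1) B(c=4) V(c=6) M(c=7)]
  27. access M: HIT, count now 8. Cache: [Z(c=1) B(c=4) V(c=6) M(c=8)]
Total: 17 hits, 10 misses, 6 evictions

Hit rate = 17/27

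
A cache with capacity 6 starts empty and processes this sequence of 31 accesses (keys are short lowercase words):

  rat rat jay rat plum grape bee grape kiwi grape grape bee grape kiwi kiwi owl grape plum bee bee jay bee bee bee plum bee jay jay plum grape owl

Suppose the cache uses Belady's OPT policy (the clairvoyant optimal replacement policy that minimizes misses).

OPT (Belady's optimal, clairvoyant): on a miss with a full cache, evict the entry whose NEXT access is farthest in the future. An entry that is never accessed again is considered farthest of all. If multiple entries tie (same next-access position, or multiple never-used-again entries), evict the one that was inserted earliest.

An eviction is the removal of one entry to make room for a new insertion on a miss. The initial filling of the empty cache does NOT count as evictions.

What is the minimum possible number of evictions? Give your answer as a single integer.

Answer: 1

Derivation:
OPT (Belady) simulation (capacity=6):
  1. access rat: MISS. Cache: [rat]
  2. access rat: HIT. Next use of rat: step 4. Cache: [rat]
  3. access jay: MISS. Cache: [rat jay]
  4. access rat: HIT. Next use of rat: never. Cache: [rat jay]
  5. access plum: MISS. Cache: [rat jay plum]
  6. access grape: MISS. Cache: [rat jay plum grape]
  7. access bee: MISS. Cache: [rat jay plum grape bee]
  8. access grape: HIT. Next use of grape: step 10. Cache: [rat jay plum grape bee]
  9. access kiwi: MISS. Cache: [rat jay plum grape bee kiwi]
  10. access grape: HIT. Next use of grape: step 11. Cache: [rat jay plum grape bee kiwi]
  11. access grape: HIT. Next use of grape: step 13. Cache: [rat jay plum grape bee kiwi]
  12. access bee: HIT. Next use of bee: step 19. Cache: [rat jay plum grape bee kiwi]
  13. access grape: HIT. Next use of grape: step 17. Cache: [rat jay plum grape bee kiwi]
  14. access kiwi: HIT. Next use of kiwi: step 15. Cache: [rat jay plum grape bee kiwi]
  15. access kiwi: HIT. Next use of kiwi: never. Cache: [rat jay plum grape bee kiwi]
  16. access owl: MISS, evict rat (next use: never). Cache: [jay plum grape bee kiwi owl]
  17. access grape: HIT. Next use of grape: step 30. Cache: [jay plum grape bee kiwi owl]
  18. access plum: HIT. Next use of plum: step 25. Cache: [jay plum grape bee kiwi owl]
  19. access bee: HIT. Next use of bee: step 20. Cache: [jay plum grape bee kiwi owl]
  20. access bee: HIT. Next use of bee: step 22. Cache: [jay plum grape bee kiwi owl]
  21. access jay: HIT. Next use of jay: step 27. Cache: [jay plum grape bee kiwi owl]
  22. access bee: HIT. Next use of bee: step 23. Cache: [jay plum grape bee kiwi owl]
  23. access bee: HIT. Next use of bee: step 24. Cache: [jay plum grape bee kiwi owl]
  24. access bee: HIT. Next use of bee: step 26. Cache: [jay plum grape bee kiwi owl]
  25. access plum: HIT. Next use of plum: step 29. Cache: [jay plum grape bee kiwi owl]
  26. access bee: HIT. Next use of bee: never. Cache: [jay plum grape bee kiwi owl]
  27. access jay: HIT. Next use of jay: step 28. Cache: [jay plum grape bee kiwi owl]
  28. access jay: HIT. Next use of jay: never. Cache: [jay plum grape bee kiwi owl]
  29. access plum: HIT. Next use of plum: never. Cache: [jay plum grape bee kiwi owl]
  30. access grape: HIT. Next use of grape: never. Cache: [jay plum grape bee kiwi owl]
  31. access owl: HIT. Next use of owl: never. Cache: [jay plum grape bee kiwi owl]
Total: 24 hits, 7 misses, 1 evictions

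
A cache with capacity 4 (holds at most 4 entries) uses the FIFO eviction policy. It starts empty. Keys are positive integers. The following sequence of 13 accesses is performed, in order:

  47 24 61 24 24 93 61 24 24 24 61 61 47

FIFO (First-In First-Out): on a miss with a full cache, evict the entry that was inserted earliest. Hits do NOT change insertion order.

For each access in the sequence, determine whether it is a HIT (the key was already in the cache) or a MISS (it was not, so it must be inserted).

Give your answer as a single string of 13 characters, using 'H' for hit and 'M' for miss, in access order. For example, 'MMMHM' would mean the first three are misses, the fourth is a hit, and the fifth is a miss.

FIFO simulation (capacity=4):
  1. access 47: MISS. Cache (old->new): [47]
  2. access 24: MISS. Cache (old->new): [47 24]
  3. access 61: MISS. Cache (old->new): [47 24 61]
  4. access 24: HIT. Cache (old->new): [47 24 61]
  5. access 24: HIT. Cache (old->new): [47 24 61]
  6. access 93: MISS. Cache (old->new): [47 24 61 93]
  7. access 61: HIT. Cache (old->new): [47 24 61 93]
  8. access 24: HIT. Cache (old->new): [47 24 61 93]
  9. access 24: HIT. Cache (old->new): [47 24 61 93]
  10. access 24: HIT. Cache (old->new): [47 24 61 93]
  11. access 61: HIT. Cache (old->new): [47 24 61 93]
  12. access 61: HIT. Cache (old->new): [47 24 61 93]
  13. access 47: HIT. Cache (old->new): [47 24 61 93]
Total: 9 hits, 4 misses, 0 evictions

Answer: MMMHHMHHHHHHH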